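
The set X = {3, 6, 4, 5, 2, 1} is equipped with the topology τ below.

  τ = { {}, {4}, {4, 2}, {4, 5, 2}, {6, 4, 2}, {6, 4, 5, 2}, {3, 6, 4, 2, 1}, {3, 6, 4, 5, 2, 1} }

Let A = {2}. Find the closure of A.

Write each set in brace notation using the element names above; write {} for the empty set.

complement {3, 6, 4, 5, 1}; its interior {4}; cl(A) = X∖{4} = {3, 6, 5, 2, 1}

{3, 6, 5, 2, 1}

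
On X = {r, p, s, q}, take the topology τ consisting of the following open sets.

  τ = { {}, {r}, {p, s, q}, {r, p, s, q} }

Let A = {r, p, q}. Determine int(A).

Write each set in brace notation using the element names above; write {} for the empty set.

U open, U⊆A: {}, {r}. int(A) = ⋃ = {r}

{r}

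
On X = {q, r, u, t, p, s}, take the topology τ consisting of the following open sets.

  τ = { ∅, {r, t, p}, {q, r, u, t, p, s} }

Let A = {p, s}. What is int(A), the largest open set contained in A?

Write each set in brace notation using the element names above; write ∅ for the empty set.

open subsets of A: ∅; so int(A) = ∅

∅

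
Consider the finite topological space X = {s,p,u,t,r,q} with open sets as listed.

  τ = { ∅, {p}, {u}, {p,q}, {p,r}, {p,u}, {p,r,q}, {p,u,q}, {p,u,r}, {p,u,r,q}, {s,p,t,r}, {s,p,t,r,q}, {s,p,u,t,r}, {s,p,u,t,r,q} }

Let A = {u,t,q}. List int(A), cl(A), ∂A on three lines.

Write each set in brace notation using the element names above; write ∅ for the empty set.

int(A) = {u}
cl(A)  = {s,u,t,q}
∂A     = {s,t,q}

U open, U⊆A: ∅, {u}. int(A) = ⋃ = {u}
X∖A={s,p,r}, int(X∖A)={p,r}, hence cl(A)={s,u,t,q}
∂A: remove int from cl → {s,t,q}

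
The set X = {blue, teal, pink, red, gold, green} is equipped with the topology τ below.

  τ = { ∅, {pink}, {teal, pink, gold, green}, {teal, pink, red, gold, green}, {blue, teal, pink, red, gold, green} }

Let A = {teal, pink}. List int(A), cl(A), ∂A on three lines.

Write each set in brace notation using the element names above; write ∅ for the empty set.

U open, U⊆A: ∅, {pink}. int(A) = ⋃ = {pink}
X∖A={blue, red, gold, green}, int(X∖A)=∅, hence cl(A)={blue, teal, pink, red, gold, green}
∂A: remove int from cl → {blue, teal, red, gold, green}

int(A) = {pink}
cl(A)  = {blue, teal, pink, red, gold, green}
∂A     = {blue, teal, red, gold, green}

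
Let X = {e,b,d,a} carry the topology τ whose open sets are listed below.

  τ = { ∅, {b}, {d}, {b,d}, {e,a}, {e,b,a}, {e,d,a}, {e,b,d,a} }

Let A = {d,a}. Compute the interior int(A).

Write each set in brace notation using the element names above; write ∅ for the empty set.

U open, U⊆A: ∅, {d}. int(A) = ⋃ = {d}

{d}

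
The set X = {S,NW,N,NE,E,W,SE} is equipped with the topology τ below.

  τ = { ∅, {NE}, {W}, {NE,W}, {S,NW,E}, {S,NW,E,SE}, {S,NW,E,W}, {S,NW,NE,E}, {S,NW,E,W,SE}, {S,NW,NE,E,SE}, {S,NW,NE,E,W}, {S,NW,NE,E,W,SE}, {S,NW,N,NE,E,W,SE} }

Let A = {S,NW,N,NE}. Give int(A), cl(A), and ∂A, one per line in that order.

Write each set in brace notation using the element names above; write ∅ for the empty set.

opens ⊆ A: ∅, {NE}; union → int = {NE}
complement {E,W,SE}; its interior {W}; cl(A) = X∖{W} = {S,NW,N,NE,E,SE}
boundary = {S,NW,N,NE,E,SE} ∖ {NE} = {S,NW,N,E,SE}

int(A) = {NE}
cl(A)  = {S,NW,N,NE,E,SE}
∂A     = {S,NW,N,E,SE}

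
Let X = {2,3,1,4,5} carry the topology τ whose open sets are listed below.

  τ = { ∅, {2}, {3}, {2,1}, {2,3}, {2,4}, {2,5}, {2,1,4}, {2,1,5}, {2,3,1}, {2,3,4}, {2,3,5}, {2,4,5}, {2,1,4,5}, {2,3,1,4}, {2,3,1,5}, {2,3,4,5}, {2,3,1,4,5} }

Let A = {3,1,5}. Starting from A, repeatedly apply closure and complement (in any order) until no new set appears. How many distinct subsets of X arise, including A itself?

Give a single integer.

complement {2,4}; its interior {2,4}; cl(A) = X∖{2,4} = {3,1,5}
With k = closure, c = complement:
  1. A     = {3,1,5}
  2. cA    = {2,4}
  3. kcA   = {2,1,4,5}
  4. ckcA  = {3}
k, c of each give nothing new

4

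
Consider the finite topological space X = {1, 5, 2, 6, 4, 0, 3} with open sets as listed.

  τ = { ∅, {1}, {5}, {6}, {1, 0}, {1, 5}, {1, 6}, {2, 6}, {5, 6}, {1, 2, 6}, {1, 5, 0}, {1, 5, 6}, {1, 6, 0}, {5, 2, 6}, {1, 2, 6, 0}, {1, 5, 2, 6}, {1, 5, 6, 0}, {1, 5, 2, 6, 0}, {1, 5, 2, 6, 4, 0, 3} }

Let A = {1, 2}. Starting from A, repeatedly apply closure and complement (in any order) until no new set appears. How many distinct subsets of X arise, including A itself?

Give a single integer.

10

X∖A={5, 6, 4, 0, 3}, int(X∖A)={5, 6}, hence cl(A)={1, 2, 4, 0, 3}
Orbit (k=closure, c=complement):
  1. A     = {1, 2}
  2. kA    = {1, 2, 4, 0, 3}
  3. cA    = {5, 6, 4, 0, 3}
  4. ckA   = {5, 6}
  5. kcA   = {5, 2, 6, 4, 0, 3}
  6. kckA  = {5, 2, 6, 4, 3}
  7. ckcA  = {1}
  8. ckckA = {1, 0}
  9. kckcA = {1, 4, 0, 3}
  10. ckckcA = {5, 2, 6}
(closed under both — stop)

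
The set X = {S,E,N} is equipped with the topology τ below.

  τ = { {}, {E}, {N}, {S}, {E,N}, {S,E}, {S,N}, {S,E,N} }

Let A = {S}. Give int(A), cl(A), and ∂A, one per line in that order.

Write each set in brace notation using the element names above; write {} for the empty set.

int(A) = {S}
cl(A)  = {S}
∂A     = {}

opens ⊆ A: {}, {S}; union → int = {S}
complement {E,N}; its interior {E,N}; cl(A) = X∖{E,N} = {S}
boundary = {S} ∖ {S} = {}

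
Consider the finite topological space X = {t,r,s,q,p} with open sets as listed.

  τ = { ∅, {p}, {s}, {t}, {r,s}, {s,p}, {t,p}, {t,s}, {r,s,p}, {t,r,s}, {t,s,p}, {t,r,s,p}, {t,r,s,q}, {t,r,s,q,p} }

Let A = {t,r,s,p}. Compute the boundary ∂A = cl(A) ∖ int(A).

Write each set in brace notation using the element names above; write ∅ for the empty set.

open subsets of A: ∅, {t}, {s}, {p}, {s,p}, {r,s}, {t,p}, {t,s}, {t,s,p}, {t,r,s}, {r,s,p}, {t,r,s,p}; so int(A) = {t,r,s,p}
closure: X∖int(X∖A) = X∖∅ = {t,r,s,q,p}
∂A = {t,r,s,q,p} minus {t,r,s,p} = {q}

{q}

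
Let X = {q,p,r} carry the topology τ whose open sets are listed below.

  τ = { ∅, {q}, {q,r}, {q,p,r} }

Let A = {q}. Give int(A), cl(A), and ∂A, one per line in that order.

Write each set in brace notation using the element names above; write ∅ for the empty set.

interior: largest open inside A is {q} (from ∅, {q})
cl via duality: int({p,r}) = ∅, so X∖∅ = {q,p,r}
cl∖int = {p,r}

int(A) = {q}
cl(A)  = {q,p,r}
∂A     = {p,r}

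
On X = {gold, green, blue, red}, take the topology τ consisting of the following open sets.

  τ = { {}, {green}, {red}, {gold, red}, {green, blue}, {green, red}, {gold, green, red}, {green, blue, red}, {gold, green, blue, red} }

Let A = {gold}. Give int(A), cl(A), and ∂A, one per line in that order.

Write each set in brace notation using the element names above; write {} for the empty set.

open subsets of A: {}; so int(A) = {}
closure: X∖int(X∖A) = X∖{green, blue, red} = {gold}
∂A = {gold} minus {} = {gold}

int(A) = {}
cl(A)  = {gold}
∂A     = {gold}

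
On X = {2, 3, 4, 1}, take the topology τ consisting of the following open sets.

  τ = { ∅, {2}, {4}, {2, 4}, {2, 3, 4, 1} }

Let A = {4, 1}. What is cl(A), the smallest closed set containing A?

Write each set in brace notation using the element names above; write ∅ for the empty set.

{3, 4, 1}

complement {2, 3}; its interior {2}; cl(A) = X∖{2} = {3, 4, 1}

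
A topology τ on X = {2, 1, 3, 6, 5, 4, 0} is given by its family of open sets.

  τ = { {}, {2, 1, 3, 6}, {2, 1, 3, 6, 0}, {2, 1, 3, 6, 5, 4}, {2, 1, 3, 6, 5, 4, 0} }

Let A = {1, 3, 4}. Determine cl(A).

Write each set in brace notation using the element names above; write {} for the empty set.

cl via duality: int({2, 6, 5, 0}) = {}, so X∖{} = {2, 1, 3, 6, 5, 4, 0}

{2, 1, 3, 6, 5, 4, 0}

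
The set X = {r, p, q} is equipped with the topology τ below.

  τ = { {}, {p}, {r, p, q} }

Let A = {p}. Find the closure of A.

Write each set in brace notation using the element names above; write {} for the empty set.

closure: X∖int(X∖A) = X∖{} = {r, p, q}

{r, p, q}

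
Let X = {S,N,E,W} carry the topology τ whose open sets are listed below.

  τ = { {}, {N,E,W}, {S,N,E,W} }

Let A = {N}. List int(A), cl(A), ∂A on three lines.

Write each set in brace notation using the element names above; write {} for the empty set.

int(A) = {}
cl(A)  = {S,N,E,W}
∂A     = {S,N,E,W}

U open, U⊆A: {}. int(A) = ⋃ = {}
X∖A={S,E,W}, int(X∖A)={}, hence cl(A)={S,N,E,W}
∂A: remove int from cl → {S,N,E,W}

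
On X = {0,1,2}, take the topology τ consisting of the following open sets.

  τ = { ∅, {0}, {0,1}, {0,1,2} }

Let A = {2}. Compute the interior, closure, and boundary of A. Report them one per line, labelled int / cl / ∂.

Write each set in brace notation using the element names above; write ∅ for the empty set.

int(A) = ∅
cl(A)  = {2}
∂A     = {2}

open subsets of A: ∅; so int(A) = ∅
closure: X∖int(X∖A) = X∖{0,1} = {2}
∂A = {2} minus ∅ = {2}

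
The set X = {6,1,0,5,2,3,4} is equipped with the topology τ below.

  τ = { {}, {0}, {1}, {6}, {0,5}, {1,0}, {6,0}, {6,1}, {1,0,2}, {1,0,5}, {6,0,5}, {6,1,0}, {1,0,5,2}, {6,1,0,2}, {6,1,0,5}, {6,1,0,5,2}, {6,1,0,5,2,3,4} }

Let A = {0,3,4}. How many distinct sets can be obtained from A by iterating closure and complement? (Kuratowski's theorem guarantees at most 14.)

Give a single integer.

X∖A={6,1,5,2}, int(X∖A)={6,1}, hence cl(A)={0,5,2,3,4}
Orbit (k=closure, c=complement):
  1. A     = {0,3,4}
  2. kA    = {0,5,2,3,4}
  3. cA    = {6,1,5,2}
  4. ckA   = {6,1}
  5. kcA   = {6,1,5,2,3,4}
  6. kckA  = {6,1,2,3,4}
  7. ckcA  = {0}
  8. ckckA = {0,5}
(closed under both — stop)

8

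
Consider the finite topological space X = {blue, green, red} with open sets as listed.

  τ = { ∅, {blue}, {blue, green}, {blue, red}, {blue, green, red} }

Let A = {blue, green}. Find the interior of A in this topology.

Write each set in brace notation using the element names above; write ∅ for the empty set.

interior: largest open inside A is {blue, green} (from ∅, {blue}, {blue, green})

{blue, green}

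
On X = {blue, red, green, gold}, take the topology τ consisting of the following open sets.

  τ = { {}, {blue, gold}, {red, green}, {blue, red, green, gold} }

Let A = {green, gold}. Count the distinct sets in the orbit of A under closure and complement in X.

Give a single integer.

complement {blue, red}; its interior {}; cl(A) = X∖{} = {blue, red, green, gold}
With k = closure, c = complement:
  1. A     = {green, gold}
  2. kA    = {blue, red, green, gold}
  3. cA    = {blue, red}
  4. ckA   = {}
k, c of each give nothing new

4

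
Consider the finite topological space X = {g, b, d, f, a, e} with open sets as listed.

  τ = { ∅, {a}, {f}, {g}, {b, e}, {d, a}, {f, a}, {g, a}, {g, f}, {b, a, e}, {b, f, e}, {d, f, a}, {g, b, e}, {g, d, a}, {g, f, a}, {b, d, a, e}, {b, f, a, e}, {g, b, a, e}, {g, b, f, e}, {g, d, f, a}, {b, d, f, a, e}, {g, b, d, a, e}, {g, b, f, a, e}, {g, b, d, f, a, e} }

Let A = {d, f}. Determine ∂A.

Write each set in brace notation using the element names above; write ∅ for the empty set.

open subsets of A: ∅, {f}; so int(A) = {f}
closure: X∖int(X∖A) = X∖{g, b, a, e} = {d, f}
∂A = {d, f} minus {f} = {d}

{d}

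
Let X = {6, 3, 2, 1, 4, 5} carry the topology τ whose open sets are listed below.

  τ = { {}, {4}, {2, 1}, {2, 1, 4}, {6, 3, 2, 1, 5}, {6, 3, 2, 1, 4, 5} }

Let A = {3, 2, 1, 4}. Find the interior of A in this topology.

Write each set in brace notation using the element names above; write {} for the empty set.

{2, 1, 4}

U open, U⊆A: {}, {4}, {2, 1}, {2, 1, 4}. int(A) = ⋃ = {2, 1, 4}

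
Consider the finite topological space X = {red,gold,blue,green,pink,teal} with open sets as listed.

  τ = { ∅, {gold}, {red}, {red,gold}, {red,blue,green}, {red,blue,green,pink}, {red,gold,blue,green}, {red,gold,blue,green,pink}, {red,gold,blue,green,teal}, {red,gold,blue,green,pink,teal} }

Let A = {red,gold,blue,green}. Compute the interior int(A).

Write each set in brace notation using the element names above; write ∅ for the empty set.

{red,gold,blue,green}

opens ⊆ A: ∅, {red}, {gold}, {red,gold}, {red,blue,green}, {red,gold,blue,green}; union → int = {red,gold,blue,green}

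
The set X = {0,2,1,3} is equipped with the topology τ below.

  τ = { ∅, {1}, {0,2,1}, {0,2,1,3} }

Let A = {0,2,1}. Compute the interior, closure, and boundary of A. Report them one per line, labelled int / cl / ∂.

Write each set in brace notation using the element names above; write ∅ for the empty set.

int(A) = {0,2,1}
cl(A)  = {0,2,1,3}
∂A     = {3}

interior: largest open inside A is {0,2,1} (from ∅, {1}, {0,2,1})
cl via duality: int({3}) = ∅, so X∖∅ = {0,2,1,3}
cl∖int = {3}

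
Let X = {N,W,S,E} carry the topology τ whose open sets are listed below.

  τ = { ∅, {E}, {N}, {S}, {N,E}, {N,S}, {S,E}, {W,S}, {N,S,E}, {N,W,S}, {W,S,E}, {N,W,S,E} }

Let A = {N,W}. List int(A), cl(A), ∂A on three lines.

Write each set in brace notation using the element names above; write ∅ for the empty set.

U open, U⊆A: ∅, {N}. int(A) = ⋃ = {N}
X∖A={S,E}, int(X∖A)={S,E}, hence cl(A)={N,W}
∂A: remove int from cl → {W}

int(A) = {N}
cl(A)  = {N,W}
∂A     = {W}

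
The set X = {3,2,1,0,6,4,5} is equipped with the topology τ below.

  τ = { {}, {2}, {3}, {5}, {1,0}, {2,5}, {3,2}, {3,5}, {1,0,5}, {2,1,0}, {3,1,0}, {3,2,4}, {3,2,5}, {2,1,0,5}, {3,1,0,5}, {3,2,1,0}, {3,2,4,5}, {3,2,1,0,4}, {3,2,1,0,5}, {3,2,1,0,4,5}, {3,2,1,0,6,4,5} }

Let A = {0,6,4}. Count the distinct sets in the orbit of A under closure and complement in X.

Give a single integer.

cl via duality: int({3,2,1,5}) = {3,2,5}, so X∖{3,2,5} = {1,0,6,4}
Write k for closure, c for complement:
  1. A     = {0,6,4}
  2. kA    = {1,0,6,4}
  3. cA    = {3,2,1,5}
  4. ckA   = {3,2,5}
  5. kcA   = {3,2,1,0,6,4,5}
  6. kckA  = {3,2,6,4,5}
  7. ckcA  = {}
  8. ckckA = {1,0}
  9. kckckA = {1,0,6}
  10. ckckckA = {3,2,4,5}
applying k or c yields no new set

10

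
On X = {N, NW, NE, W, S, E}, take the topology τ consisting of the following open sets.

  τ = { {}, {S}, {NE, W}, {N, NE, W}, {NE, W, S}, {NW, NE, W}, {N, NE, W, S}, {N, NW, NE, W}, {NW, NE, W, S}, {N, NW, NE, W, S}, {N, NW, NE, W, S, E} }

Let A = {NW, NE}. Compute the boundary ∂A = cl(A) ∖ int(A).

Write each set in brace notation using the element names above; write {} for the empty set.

U open, U⊆A: {}. int(A) = ⋃ = {}
X∖A={N, W, S, E}, int(X∖A)={S}, hence cl(A)={N, NW, NE, W, E}
∂A: remove int from cl → {N, NW, NE, W, E}

{N, NW, NE, W, E}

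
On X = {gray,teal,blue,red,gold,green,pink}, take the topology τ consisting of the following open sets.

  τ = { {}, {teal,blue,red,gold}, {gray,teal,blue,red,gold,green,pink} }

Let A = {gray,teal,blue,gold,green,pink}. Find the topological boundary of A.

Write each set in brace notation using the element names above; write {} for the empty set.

U open, U⊆A: {}. int(A) = ⋃ = {}
X∖A={red}, int(X∖A)={}, hence cl(A)={gray,teal,blue,red,gold,green,pink}
∂A: remove int from cl → {gray,teal,blue,red,gold,green,pink}

{gray,teal,blue,red,gold,green,pink}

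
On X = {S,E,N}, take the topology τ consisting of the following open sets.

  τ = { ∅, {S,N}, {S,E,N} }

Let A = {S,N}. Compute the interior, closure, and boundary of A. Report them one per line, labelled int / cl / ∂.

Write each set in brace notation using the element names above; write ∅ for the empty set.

interior: largest open inside A is {S,N} (from ∅, {S,N})
cl via duality: int({E}) = ∅, so X∖∅ = {S,E,N}
cl∖int = {E}

int(A) = {S,N}
cl(A)  = {S,E,N}
∂A     = {E}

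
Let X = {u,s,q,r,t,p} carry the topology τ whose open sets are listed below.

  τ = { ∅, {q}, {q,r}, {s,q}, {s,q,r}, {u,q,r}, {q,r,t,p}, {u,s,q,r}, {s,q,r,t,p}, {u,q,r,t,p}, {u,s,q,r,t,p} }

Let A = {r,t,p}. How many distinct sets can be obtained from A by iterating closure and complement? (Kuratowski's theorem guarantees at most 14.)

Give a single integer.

6

complement {u,s,q}; its interior {s,q}; cl(A) = X∖{s,q} = {u,r,t,p}
With k = closure, c = complement:
  1. A     = {r,t,p}
  2. kA    = {u,r,t,p}
  3. cA    = {u,s,q}
  4. ckA   = {s,q}
  5. kcA   = {u,s,q,r,t,p}
  6. ckcA  = ∅
k, c of each give nothing new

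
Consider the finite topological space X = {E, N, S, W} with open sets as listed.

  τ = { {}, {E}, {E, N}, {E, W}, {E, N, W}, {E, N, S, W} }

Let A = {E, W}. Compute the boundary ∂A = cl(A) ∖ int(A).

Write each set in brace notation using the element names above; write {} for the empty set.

opens ⊆ A: {}, {E}, {E, W}; union → int = {E, W}
complement {N, S}; its interior {}; cl(A) = X∖{} = {E, N, S, W}
boundary = {E, N, S, W} ∖ {E, W} = {N, S}

{N, S}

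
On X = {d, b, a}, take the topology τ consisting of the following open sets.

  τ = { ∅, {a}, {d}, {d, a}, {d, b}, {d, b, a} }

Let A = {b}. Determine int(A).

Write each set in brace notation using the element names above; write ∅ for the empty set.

interior: largest open inside A is ∅ (from ∅)

∅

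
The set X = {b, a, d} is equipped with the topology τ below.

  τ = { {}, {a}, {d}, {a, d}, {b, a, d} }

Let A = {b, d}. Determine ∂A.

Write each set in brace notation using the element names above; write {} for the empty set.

{b}

opens ⊆ A: {}, {d}; union → int = {d}
complement {a}; its interior {a}; cl(A) = X∖{a} = {b, d}
boundary = {b, d} ∖ {d} = {b}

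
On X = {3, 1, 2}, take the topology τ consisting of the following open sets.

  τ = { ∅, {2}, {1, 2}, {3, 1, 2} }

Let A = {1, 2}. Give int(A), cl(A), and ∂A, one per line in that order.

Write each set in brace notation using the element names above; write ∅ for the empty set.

interior: largest open inside A is {1, 2} (from ∅, {2}, {1, 2})
cl via duality: int({3}) = ∅, so X∖∅ = {3, 1, 2}
cl∖int = {3}

int(A) = {1, 2}
cl(A)  = {3, 1, 2}
∂A     = {3}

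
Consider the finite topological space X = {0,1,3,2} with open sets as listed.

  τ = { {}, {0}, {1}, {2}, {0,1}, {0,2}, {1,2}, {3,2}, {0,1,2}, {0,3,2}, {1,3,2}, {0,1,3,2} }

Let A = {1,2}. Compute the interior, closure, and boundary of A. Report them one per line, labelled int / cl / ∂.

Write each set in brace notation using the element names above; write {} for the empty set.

int(A) = {1,2}
cl(A)  = {1,3,2}
∂A     = {3}

open subsets of A: {}, {2}, {1}, {1,2}; so int(A) = {1,2}
closure: X∖int(X∖A) = X∖{0} = {1,3,2}
∂A = {1,3,2} minus {1,2} = {3}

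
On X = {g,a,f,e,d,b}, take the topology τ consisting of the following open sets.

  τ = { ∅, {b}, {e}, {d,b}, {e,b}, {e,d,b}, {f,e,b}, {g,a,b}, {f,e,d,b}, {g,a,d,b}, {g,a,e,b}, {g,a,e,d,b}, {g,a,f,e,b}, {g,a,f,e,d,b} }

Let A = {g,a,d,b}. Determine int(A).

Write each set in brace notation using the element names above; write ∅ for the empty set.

{g,a,d,b}

opens ⊆ A: ∅, {b}, {d,b}, {g,a,b}, {g,a,d,b}; union → int = {g,a,d,b}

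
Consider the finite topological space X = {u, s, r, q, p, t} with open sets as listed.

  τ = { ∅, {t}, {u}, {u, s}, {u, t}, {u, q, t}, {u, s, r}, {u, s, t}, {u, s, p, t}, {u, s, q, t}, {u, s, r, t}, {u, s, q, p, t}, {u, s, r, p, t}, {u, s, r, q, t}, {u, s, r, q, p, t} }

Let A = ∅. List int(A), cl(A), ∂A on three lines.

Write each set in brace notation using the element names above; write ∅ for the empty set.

open subsets of A: ∅; so int(A) = ∅
closure: X∖int(X∖A) = X∖{u, s, r, q, p, t} = ∅
∂A = ∅ minus ∅ = ∅

int(A) = ∅
cl(A)  = ∅
∂A     = ∅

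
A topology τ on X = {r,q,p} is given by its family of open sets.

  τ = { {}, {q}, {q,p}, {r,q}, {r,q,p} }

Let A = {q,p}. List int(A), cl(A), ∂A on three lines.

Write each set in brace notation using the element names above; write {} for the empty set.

interior: largest open inside A is {q,p} (from {}, {q}, {q,p})
cl via duality: int({r}) = {}, so X∖{} = {r,q,p}
cl∖int = {r}

int(A) = {q,p}
cl(A)  = {r,q,p}
∂A     = {r}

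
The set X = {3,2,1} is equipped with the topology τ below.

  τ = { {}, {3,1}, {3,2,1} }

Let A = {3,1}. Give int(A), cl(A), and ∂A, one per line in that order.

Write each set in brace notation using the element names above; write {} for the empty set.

int(A) = {3,1}
cl(A)  = {3,2,1}
∂A     = {2}

interior: largest open inside A is {3,1} (from {}, {3,1})
cl via duality: int({2}) = {}, so X∖{} = {3,2,1}
cl∖int = {2}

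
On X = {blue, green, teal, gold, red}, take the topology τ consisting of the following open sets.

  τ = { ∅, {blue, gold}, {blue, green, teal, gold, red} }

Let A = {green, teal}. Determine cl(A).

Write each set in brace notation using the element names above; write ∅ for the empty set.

closure: X∖int(X∖A) = X∖{blue, gold} = {green, teal, red}

{green, teal, red}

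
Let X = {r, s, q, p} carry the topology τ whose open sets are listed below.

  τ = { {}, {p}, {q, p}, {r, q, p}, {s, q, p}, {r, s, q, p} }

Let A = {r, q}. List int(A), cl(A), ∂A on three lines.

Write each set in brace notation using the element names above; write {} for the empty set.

int(A) = {}
cl(A)  = {r, s, q}
∂A     = {r, s, q}

interior: largest open inside A is {} (from {})
cl via duality: int({s, p}) = {p}, so X∖{p} = {r, s, q}
cl∖int = {r, s, q}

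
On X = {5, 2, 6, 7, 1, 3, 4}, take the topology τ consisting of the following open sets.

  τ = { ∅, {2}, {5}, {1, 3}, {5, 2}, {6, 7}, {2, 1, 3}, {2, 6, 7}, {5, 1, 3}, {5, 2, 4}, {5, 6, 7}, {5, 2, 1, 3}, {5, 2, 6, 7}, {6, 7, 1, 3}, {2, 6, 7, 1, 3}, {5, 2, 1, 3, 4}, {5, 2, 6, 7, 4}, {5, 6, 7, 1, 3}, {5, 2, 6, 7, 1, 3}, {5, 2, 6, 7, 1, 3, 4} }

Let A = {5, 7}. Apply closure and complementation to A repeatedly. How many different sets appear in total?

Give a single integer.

X∖A={2, 6, 1, 3, 4}, int(X∖A)={2, 1, 3}, hence cl(A)={5, 6, 7, 4}
Orbit (k=closure, c=complement):
  1. A     = {5, 7}
  2. kA    = {5, 6, 7, 4}
  3. cA    = {2, 6, 1, 3, 4}
  4. ckA   = {2, 1, 3}
  5. kcA   = {2, 6, 7, 1, 3, 4}
  6. kckA  = {2, 1, 3, 4}
  7. ckcA  = {5}
  8. ckckA = {5, 6, 7}
  9. kckcA = {5, 4}
  10. ckckcA = {2, 6, 7, 1, 3}
(closed under both — stop)

10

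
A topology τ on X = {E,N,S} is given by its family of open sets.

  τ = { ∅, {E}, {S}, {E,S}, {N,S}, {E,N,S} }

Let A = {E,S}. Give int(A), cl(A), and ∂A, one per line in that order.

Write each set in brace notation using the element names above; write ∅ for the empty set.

open subsets of A: ∅, {E}, {S}, {E,S}; so int(A) = {E,S}
closure: X∖int(X∖A) = X∖∅ = {E,N,S}
∂A = {E,N,S} minus {E,S} = {N}

int(A) = {E,S}
cl(A)  = {E,N,S}
∂A     = {N}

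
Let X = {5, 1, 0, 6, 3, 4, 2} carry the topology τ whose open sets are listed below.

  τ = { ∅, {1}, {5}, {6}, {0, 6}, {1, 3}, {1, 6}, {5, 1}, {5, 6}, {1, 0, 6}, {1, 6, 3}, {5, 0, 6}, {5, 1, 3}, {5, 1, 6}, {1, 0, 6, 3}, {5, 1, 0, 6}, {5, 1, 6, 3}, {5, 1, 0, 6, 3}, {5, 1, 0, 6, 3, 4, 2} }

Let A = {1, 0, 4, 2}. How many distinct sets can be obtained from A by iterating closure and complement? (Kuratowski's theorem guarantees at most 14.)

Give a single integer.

10

closure: X∖int(X∖A) = X∖{5, 6} = {1, 0, 3, 4, 2}
Let k=closure and c=complement:
  1. A     = {1, 0, 4, 2}
  2. kA    = {1, 0, 3, 4, 2}
  3. cA    = {5, 6, 3}
  4. ckA   = {5, 6}
  5. kcA   = {5, 0, 6, 3, 4, 2}
  6. kckA  = {5, 0, 6, 4, 2}
  7. ckcA  = {1}
  8. ckckA = {1, 3}
  9. kckcA = {1, 3, 4, 2}
  10. ckckcA = {5, 0, 6}
— saturated at 10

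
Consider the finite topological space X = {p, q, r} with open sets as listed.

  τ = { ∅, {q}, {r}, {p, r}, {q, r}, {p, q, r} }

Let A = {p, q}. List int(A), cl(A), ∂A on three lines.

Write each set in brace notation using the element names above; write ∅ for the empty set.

int(A) = {q}
cl(A)  = {p, q}
∂A     = {p}

opens ⊆ A: ∅, {q}; union → int = {q}
complement {r}; its interior {r}; cl(A) = X∖{r} = {p, q}
boundary = {p, q} ∖ {q} = {p}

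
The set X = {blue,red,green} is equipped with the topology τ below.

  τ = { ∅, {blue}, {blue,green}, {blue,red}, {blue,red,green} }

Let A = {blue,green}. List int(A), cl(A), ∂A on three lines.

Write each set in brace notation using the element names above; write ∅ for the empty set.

int(A) = {blue,green}
cl(A)  = {blue,red,green}
∂A     = {red}

opens ⊆ A: ∅, {blue}, {blue,green}; union → int = {blue,green}
complement {red}; its interior ∅; cl(A) = X∖∅ = {blue,red,green}
boundary = {blue,red,green} ∖ {blue,green} = {red}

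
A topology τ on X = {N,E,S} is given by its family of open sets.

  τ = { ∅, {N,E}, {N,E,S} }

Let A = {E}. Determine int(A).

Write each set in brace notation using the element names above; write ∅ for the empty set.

U open, U⊆A: ∅. int(A) = ⋃ = ∅

∅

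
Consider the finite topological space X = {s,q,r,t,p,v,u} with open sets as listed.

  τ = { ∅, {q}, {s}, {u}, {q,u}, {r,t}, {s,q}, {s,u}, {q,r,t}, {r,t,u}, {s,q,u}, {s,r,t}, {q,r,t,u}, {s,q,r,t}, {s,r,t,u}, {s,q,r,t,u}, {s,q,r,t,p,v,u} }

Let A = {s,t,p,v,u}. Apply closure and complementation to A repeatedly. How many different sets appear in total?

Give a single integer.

10

X∖A={q,r}, int(X∖A)={q}, hence cl(A)={s,r,t,p,v,u}
Orbit (k=closure, c=complement):
  1. A     = {s,t,p,v,u}
  2. kA    = {s,r,t,p,v,u}
  3. cA    = {q,r}
  4. ckA   = {q}
  5. kcA   = {q,r,t,p,v}
  6. kckA  = {q,p,v}
  7. ckcA  = {s,u}
  8. ckckA = {s,r,t,u}
  9. kckcA = {s,p,v,u}
  10. ckckcA = {q,r,t}
(closed under both — stop)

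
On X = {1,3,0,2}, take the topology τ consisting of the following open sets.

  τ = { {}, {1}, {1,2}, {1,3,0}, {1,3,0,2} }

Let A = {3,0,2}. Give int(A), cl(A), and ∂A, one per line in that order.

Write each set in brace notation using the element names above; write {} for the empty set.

U open, U⊆A: {}. int(A) = ⋃ = {}
X∖A={1}, int(X∖A)={1}, hence cl(A)={3,0,2}
∂A: remove int from cl → {3,0,2}

int(A) = {}
cl(A)  = {3,0,2}
∂A     = {3,0,2}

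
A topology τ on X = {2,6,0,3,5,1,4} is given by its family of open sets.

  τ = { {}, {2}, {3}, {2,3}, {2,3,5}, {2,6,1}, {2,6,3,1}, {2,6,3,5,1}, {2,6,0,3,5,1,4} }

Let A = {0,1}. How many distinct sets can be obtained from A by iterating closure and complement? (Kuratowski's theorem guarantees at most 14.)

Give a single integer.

6

complement {2,6,3,5,4}; its interior {2,3,5}; cl(A) = X∖{2,3,5} = {6,0,1,4}
With k = closure, c = complement:
  1. A     = {0,1}
  2. kA    = {6,0,1,4}
  3. cA    = {2,6,3,5,4}
  4. ckA   = {2,3,5}
  5. kcA   = {2,6,0,3,5,1,4}
  6. ckcA  = {}
k, c of each give nothing new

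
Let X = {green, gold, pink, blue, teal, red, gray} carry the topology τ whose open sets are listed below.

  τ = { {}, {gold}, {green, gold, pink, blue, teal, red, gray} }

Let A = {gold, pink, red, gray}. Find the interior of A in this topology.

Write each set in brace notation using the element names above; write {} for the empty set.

{gold}

interior: largest open inside A is {gold} (from {}, {gold})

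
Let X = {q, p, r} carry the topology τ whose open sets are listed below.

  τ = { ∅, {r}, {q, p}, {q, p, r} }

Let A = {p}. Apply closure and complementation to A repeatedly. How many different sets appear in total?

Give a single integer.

closure: X∖int(X∖A) = X∖{r} = {q, p}
Let k=closure and c=complement:
  1. A     = {p}
  2. kA    = {q, p}
  3. cA    = {q, r}
  4. ckA   = {r}
  5. kcA   = {q, p, r}
  6. ckcA  = ∅
— saturated at 6

6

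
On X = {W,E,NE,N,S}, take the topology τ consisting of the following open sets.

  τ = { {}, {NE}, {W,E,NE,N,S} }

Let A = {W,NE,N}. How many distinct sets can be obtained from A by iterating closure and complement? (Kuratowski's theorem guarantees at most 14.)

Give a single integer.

complement {E,S}; its interior {}; cl(A) = X∖{} = {W,E,NE,N,S}
With k = closure, c = complement:
  1. A     = {W,NE,N}
  2. kA    = {W,E,NE,N,S}
  3. cA    = {E,S}
  4. ckA   = {}
  5. kcA   = {W,E,N,S}
  6. ckcA  = {NE}
k, c of each give nothing new

6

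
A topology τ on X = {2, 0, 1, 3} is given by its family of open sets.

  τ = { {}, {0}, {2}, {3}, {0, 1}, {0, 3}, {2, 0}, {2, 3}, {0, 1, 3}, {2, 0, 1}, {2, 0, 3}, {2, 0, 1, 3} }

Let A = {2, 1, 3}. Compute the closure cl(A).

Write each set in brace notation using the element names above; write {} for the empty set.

X∖A={0}, int(X∖A)={0}, hence cl(A)={2, 1, 3}

{2, 1, 3}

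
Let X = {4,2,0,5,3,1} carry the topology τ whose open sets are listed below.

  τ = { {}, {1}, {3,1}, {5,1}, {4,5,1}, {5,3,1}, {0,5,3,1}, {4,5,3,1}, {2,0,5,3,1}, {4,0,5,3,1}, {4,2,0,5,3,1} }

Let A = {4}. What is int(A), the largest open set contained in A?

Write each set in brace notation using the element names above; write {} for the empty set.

{}

open subsets of A: {}; so int(A) = {}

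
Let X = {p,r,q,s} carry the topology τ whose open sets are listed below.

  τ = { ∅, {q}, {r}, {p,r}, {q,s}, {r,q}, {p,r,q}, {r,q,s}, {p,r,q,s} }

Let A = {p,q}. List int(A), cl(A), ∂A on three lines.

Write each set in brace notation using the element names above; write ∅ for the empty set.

U open, U⊆A: ∅, {q}. int(A) = ⋃ = {q}
X∖A={r,s}, int(X∖A)={r}, hence cl(A)={p,q,s}
∂A: remove int from cl → {p,s}

int(A) = {q}
cl(A)  = {p,q,s}
∂A     = {p,s}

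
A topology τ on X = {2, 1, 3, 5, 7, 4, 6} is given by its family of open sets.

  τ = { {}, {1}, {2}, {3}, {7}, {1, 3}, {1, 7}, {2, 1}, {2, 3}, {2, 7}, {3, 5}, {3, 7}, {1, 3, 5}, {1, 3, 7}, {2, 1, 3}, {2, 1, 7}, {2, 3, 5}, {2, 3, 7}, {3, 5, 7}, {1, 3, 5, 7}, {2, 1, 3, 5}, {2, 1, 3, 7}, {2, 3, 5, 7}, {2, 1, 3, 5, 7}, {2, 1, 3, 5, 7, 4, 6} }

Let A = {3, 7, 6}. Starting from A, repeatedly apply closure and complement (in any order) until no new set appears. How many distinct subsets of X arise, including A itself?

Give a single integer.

8

cl via duality: int({2, 1, 5, 4}) = {2, 1}, so X∖{2, 1} = {3, 5, 7, 4, 6}
Write k for closure, c for complement:
  1. A     = {3, 7, 6}
  2. kA    = {3, 5, 7, 4, 6}
  3. cA    = {2, 1, 5, 4}
  4. ckA   = {2, 1}
  5. kcA   = {2, 1, 5, 4, 6}
  6. kckA  = {2, 1, 4, 6}
  7. ckcA  = {3, 7}
  8. ckckA = {3, 5, 7}
applying k or c yields no new set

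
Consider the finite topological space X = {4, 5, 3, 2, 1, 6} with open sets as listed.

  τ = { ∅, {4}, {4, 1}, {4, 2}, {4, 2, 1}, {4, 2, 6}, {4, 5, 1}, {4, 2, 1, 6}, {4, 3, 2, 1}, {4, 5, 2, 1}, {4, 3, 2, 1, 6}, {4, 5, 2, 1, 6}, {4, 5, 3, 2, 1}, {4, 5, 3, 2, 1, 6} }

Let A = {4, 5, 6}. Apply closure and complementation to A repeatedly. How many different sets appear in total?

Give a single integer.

6

cl via duality: int({3, 2, 1}) = ∅, so X∖∅ = {4, 5, 3, 2, 1, 6}
Write k for closure, c for complement:
  1. A     = {4, 5, 6}
  2. kA    = {4, 5, 3, 2, 1, 6}
  3. cA    = {3, 2, 1}
  4. ckA   = ∅
  5. kcA   = {5, 3, 2, 1, 6}
  6. ckcA  = {4}
applying k or c yields no new set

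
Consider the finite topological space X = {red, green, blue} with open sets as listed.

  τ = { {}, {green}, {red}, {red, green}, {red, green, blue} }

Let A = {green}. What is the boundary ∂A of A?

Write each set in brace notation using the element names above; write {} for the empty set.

open subsets of A: {}, {green}; so int(A) = {green}
closure: X∖int(X∖A) = X∖{red} = {green, blue}
∂A = {green, blue} minus {green} = {blue}

{blue}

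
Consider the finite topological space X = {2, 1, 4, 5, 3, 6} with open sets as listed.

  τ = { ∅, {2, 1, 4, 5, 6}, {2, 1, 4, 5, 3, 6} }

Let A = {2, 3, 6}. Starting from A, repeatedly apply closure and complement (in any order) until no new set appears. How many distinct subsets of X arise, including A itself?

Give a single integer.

X∖A={1, 4, 5}, int(X∖A)=∅, hence cl(A)={2, 1, 4, 5, 3, 6}
Orbit (k=closure, c=complement):
  1. A     = {2, 3, 6}
  2. kA    = {2, 1, 4, 5, 3, 6}
  3. cA    = {1, 4, 5}
  4. ckA   = ∅
(closed under both — stop)

4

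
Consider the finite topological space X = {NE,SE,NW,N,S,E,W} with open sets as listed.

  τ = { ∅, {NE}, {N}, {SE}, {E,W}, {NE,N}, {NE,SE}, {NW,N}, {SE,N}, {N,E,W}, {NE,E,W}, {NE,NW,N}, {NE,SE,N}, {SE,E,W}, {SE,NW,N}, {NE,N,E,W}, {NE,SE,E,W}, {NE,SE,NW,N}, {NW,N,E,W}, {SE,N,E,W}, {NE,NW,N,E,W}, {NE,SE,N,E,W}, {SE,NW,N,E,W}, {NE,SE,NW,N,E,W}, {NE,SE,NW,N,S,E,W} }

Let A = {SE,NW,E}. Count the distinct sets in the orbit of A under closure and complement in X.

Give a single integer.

12

closure: X∖int(X∖A) = X∖{NE,N} = {SE,NW,S,E,W}
Let k=closure and c=complement:
  1. A     = {SE,NW,E}
  2. kA    = {SE,NW,S,E,W}
  3. cA    = {NE,N,S,W}
  4. ckA   = {NE,N}
  5. kcA   = {NE,NW,N,S,E,W}
  6. kckA  = {NE,NW,N,S}
  7. ckcA  = {SE}
  8. ckckA = {SE,E,W}
  9. kckcA = {SE,S}
  10. kckckA = {SE,S,E,W}
  11. ckckcA = {NE,NW,N,E,W}
  12. ckckckA = {NE,NW,N}
— saturated at 12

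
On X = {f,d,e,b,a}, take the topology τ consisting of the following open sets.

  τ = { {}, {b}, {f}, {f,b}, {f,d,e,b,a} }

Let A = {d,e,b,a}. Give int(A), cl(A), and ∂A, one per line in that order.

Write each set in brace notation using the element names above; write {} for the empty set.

open subsets of A: {}, {b}; so int(A) = {b}
closure: X∖int(X∖A) = X∖{f} = {d,e,b,a}
∂A = {d,e,b,a} minus {b} = {d,e,a}

int(A) = {b}
cl(A)  = {d,e,b,a}
∂A     = {d,e,a}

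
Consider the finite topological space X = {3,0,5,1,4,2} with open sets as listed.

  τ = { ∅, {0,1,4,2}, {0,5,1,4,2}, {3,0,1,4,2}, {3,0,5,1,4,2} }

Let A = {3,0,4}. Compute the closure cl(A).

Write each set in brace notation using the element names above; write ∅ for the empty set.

{3,0,5,1,4,2}

complement {5,1,2}; its interior ∅; cl(A) = X∖∅ = {3,0,5,1,4,2}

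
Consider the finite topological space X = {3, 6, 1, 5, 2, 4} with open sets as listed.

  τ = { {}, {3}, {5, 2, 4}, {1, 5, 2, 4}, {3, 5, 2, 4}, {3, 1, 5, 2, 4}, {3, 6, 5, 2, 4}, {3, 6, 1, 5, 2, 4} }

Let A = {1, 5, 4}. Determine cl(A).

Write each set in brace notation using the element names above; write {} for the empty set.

X∖A={3, 6, 2}, int(X∖A)={3}, hence cl(A)={6, 1, 5, 2, 4}

{6, 1, 5, 2, 4}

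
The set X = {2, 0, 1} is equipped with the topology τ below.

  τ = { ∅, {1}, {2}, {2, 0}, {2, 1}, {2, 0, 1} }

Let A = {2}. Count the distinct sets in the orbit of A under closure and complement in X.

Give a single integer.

complement {0, 1}; its interior {1}; cl(A) = X∖{1} = {2, 0}
With k = closure, c = complement:
  1. A     = {2}
  2. kA    = {2, 0}
  3. cA    = {0, 1}
  4. ckA   = {1}
k, c of each give nothing new

4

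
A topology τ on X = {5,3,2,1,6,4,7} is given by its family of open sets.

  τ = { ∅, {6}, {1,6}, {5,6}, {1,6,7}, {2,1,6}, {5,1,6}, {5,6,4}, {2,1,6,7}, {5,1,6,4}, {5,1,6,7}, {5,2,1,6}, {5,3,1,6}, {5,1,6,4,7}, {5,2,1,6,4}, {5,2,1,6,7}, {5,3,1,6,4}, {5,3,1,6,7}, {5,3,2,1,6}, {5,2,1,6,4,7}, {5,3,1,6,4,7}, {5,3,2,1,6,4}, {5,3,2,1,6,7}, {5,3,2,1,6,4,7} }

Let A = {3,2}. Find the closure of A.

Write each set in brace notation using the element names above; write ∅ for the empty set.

closure: X∖int(X∖A) = X∖{5,1,6,4,7} = {3,2}

{3,2}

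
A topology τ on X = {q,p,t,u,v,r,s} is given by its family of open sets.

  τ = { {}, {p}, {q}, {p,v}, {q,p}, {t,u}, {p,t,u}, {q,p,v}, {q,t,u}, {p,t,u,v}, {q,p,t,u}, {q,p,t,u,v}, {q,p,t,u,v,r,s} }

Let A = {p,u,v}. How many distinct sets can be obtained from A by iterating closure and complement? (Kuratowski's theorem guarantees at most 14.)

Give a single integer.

complement {q,t,r,s}; its interior {q}; cl(A) = X∖{q} = {p,t,u,v,r,s}
With k = closure, c = complement:
  1. A     = {p,u,v}
  2. kA    = {p,t,u,v,r,s}
  3. cA    = {q,t,r,s}
  4. ckA   = {q}
  5. kcA   = {q,t,u,r,s}
  6. kckA  = {q,r,s}
  7. ckcA  = {p,v}
  8. ckckA = {p,t,u,v}
  9. kckcA = {p,v,r,s}
  10. ckckcA = {q,t,u}
k, c of each give nothing new

10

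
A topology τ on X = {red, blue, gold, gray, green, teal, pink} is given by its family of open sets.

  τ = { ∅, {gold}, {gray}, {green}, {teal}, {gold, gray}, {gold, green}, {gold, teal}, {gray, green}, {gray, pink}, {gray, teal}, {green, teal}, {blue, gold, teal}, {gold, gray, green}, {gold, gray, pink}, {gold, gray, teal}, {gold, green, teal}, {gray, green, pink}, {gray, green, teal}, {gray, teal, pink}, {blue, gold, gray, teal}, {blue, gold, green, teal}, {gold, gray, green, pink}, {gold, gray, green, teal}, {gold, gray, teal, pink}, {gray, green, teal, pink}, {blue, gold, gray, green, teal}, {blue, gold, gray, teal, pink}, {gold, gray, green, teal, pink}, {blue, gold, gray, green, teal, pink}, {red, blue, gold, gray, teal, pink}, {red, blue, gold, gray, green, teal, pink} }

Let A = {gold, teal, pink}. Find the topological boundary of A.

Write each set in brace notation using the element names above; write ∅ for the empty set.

interior: largest open inside A is {gold, teal} (from ∅, {gold}, {teal}, {gold, teal})
cl via duality: int({red, blue, gray, green}) = {gray, green}, so X∖{gray, green} = {red, blue, gold, teal, pink}
cl∖int = {red, blue, pink}

{red, blue, pink}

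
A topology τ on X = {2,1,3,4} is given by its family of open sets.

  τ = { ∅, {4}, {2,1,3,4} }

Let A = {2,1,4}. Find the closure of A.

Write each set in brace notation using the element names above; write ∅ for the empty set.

{2,1,3,4}

closure: X∖int(X∖A) = X∖∅ = {2,1,3,4}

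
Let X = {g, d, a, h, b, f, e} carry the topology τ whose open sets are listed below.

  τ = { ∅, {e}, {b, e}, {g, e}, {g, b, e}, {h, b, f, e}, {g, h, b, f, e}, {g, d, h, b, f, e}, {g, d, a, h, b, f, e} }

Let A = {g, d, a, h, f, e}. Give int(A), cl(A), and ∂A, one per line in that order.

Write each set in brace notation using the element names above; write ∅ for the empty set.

U open, U⊆A: ∅, {e}, {g, e}. int(A) = ⋃ = {g, e}
X∖A={b}, int(X∖A)=∅, hence cl(A)={g, d, a, h, b, f, e}
∂A: remove int from cl → {d, a, h, b, f}

int(A) = {g, e}
cl(A)  = {g, d, a, h, b, f, e}
∂A     = {d, a, h, b, f}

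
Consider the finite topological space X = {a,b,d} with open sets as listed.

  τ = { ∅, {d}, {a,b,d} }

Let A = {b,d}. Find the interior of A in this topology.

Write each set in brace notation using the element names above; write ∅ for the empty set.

U open, U⊆A: ∅, {d}. int(A) = ⋃ = {d}

{d}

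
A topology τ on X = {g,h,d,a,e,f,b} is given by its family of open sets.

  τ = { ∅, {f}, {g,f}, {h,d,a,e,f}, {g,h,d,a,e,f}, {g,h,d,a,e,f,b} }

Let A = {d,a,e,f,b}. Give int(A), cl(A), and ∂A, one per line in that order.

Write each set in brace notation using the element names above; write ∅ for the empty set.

int(A) = {f}
cl(A)  = {g,h,d,a,e,f,b}
∂A     = {g,h,d,a,e,b}

open subsets of A: ∅, {f}; so int(A) = {f}
closure: X∖int(X∖A) = X∖∅ = {g,h,d,a,e,f,b}
∂A = {g,h,d,a,e,f,b} minus {f} = {g,h,d,a,e,b}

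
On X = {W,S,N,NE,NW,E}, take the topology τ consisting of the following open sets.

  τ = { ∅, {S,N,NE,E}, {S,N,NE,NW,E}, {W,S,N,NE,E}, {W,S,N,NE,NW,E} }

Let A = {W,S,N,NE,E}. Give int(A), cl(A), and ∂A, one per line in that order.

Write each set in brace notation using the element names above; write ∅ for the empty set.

interior: largest open inside A is {W,S,N,NE,E} (from ∅, {S,N,NE,E}, {W,S,N,NE,E})
cl via duality: int({NW}) = ∅, so X∖∅ = {W,S,N,NE,NW,E}
cl∖int = {NW}

int(A) = {W,S,N,NE,E}
cl(A)  = {W,S,N,NE,NW,E}
∂A     = {NW}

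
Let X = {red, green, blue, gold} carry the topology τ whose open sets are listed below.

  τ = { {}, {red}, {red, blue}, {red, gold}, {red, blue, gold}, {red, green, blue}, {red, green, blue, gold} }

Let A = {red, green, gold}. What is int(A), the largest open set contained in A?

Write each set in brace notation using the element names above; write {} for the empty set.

{red, gold}

interior: largest open inside A is {red, gold} (from {}, {red}, {red, gold})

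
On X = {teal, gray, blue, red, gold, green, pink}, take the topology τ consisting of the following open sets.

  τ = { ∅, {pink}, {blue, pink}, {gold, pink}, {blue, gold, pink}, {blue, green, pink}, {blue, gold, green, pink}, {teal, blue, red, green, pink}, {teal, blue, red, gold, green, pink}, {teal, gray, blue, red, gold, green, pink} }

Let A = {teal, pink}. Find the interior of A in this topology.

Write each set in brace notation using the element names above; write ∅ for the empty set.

{pink}

opens ⊆ A: ∅, {pink}; union → int = {pink}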